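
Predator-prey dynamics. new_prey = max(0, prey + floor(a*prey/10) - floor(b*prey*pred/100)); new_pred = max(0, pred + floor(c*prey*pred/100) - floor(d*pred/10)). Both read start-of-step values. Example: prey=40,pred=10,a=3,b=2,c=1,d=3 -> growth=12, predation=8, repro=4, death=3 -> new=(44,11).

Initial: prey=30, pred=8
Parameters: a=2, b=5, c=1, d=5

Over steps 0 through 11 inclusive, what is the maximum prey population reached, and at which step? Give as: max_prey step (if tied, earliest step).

Answer: 62 11

Derivation:
Step 1: prey: 30+6-12=24; pred: 8+2-4=6
Step 2: prey: 24+4-7=21; pred: 6+1-3=4
Step 3: prey: 21+4-4=21; pred: 4+0-2=2
Step 4: prey: 21+4-2=23; pred: 2+0-1=1
Step 5: prey: 23+4-1=26; pred: 1+0-0=1
Step 6: prey: 26+5-1=30; pred: 1+0-0=1
Step 7: prey: 30+6-1=35; pred: 1+0-0=1
Step 8: prey: 35+7-1=41; pred: 1+0-0=1
Step 9: prey: 41+8-2=47; pred: 1+0-0=1
Step 10: prey: 47+9-2=54; pred: 1+0-0=1
Step 11: prey: 54+10-2=62; pred: 1+0-0=1
Max prey = 62 at step 11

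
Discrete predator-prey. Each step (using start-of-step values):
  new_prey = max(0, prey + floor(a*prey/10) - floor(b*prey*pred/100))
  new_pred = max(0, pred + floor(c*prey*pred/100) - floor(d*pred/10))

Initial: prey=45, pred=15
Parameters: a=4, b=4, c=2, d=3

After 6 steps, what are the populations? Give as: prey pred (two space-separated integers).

Step 1: prey: 45+18-27=36; pred: 15+13-4=24
Step 2: prey: 36+14-34=16; pred: 24+17-7=34
Step 3: prey: 16+6-21=1; pred: 34+10-10=34
Step 4: prey: 1+0-1=0; pred: 34+0-10=24
Step 5: prey: 0+0-0=0; pred: 24+0-7=17
Step 6: prey: 0+0-0=0; pred: 17+0-5=12

Answer: 0 12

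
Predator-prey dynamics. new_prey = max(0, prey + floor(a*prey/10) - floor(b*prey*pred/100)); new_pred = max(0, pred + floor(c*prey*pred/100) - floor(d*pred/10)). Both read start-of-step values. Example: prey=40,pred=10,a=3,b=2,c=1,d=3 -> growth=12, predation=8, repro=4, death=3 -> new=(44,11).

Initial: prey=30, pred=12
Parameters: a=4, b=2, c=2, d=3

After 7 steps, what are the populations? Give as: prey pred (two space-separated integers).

Step 1: prey: 30+12-7=35; pred: 12+7-3=16
Step 2: prey: 35+14-11=38; pred: 16+11-4=23
Step 3: prey: 38+15-17=36; pred: 23+17-6=34
Step 4: prey: 36+14-24=26; pred: 34+24-10=48
Step 5: prey: 26+10-24=12; pred: 48+24-14=58
Step 6: prey: 12+4-13=3; pred: 58+13-17=54
Step 7: prey: 3+1-3=1; pred: 54+3-16=41

Answer: 1 41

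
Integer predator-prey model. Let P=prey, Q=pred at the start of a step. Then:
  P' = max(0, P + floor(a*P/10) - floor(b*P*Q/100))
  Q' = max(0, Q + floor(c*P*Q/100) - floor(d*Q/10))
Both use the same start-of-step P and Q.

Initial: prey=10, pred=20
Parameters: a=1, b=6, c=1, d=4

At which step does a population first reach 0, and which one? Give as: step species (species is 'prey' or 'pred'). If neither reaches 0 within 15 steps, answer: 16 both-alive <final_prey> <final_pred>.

Step 1: prey: 10+1-12=0; pred: 20+2-8=14
First extinction: prey at step 1

Answer: 1 prey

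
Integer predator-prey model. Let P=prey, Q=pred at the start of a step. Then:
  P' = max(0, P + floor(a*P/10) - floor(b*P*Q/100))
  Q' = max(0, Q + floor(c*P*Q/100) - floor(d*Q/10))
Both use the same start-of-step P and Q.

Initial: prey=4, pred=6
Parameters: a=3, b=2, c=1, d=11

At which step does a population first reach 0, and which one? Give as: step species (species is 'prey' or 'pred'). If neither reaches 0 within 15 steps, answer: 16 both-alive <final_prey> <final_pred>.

Step 1: prey: 4+1-0=5; pred: 6+0-6=0
First extinction: pred at step 1

Answer: 1 pred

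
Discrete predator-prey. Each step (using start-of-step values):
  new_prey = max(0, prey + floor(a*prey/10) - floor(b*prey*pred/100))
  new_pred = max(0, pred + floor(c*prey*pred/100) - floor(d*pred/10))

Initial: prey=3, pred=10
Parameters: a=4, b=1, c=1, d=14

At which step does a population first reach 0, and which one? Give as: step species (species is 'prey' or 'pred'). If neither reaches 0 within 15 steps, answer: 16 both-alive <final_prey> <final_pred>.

Answer: 1 pred

Derivation:
Step 1: prey: 3+1-0=4; pred: 10+0-14=0
First extinction: pred at step 1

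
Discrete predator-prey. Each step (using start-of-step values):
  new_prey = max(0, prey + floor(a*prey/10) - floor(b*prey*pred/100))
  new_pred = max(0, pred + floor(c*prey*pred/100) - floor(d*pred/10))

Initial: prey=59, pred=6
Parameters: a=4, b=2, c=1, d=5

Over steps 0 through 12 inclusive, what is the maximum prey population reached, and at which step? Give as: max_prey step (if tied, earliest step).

Step 1: prey: 59+23-7=75; pred: 6+3-3=6
Step 2: prey: 75+30-9=96; pred: 6+4-3=7
Step 3: prey: 96+38-13=121; pred: 7+6-3=10
Step 4: prey: 121+48-24=145; pred: 10+12-5=17
Step 5: prey: 145+58-49=154; pred: 17+24-8=33
Step 6: prey: 154+61-101=114; pred: 33+50-16=67
Step 7: prey: 114+45-152=7; pred: 67+76-33=110
Step 8: prey: 7+2-15=0; pred: 110+7-55=62
Step 9: prey: 0+0-0=0; pred: 62+0-31=31
Step 10: prey: 0+0-0=0; pred: 31+0-15=16
Step 11: prey: 0+0-0=0; pred: 16+0-8=8
Step 12: prey: 0+0-0=0; pred: 8+0-4=4
Max prey = 154 at step 5

Answer: 154 5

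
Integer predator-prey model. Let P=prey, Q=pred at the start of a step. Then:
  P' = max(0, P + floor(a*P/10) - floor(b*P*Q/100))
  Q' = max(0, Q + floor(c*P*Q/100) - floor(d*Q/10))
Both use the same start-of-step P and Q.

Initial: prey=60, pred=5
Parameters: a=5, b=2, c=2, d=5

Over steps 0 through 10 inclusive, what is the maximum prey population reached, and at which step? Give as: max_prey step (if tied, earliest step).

Step 1: prey: 60+30-6=84; pred: 5+6-2=9
Step 2: prey: 84+42-15=111; pred: 9+15-4=20
Step 3: prey: 111+55-44=122; pred: 20+44-10=54
Step 4: prey: 122+61-131=52; pred: 54+131-27=158
Step 5: prey: 52+26-164=0; pred: 158+164-79=243
Step 6: prey: 0+0-0=0; pred: 243+0-121=122
Step 7: prey: 0+0-0=0; pred: 122+0-61=61
Step 8: prey: 0+0-0=0; pred: 61+0-30=31
Step 9: prey: 0+0-0=0; pred: 31+0-15=16
Step 10: prey: 0+0-0=0; pred: 16+0-8=8
Max prey = 122 at step 3

Answer: 122 3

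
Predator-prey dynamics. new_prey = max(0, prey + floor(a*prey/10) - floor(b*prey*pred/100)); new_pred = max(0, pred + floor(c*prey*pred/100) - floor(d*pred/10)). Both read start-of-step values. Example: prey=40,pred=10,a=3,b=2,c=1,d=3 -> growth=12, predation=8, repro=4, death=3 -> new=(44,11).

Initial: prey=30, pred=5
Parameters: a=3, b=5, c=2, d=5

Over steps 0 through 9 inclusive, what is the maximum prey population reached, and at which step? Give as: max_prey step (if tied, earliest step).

Step 1: prey: 30+9-7=32; pred: 5+3-2=6
Step 2: prey: 32+9-9=32; pred: 6+3-3=6
Step 3: prey: 32+9-9=32; pred: 6+3-3=6
Step 4: prey: 32+9-9=32; pred: 6+3-3=6
Step 5: prey: 32+9-9=32; pred: 6+3-3=6
Step 6: prey: 32+9-9=32; pred: 6+3-3=6
Step 7: prey: 32+9-9=32; pred: 6+3-3=6
Step 8: prey: 32+9-9=32; pred: 6+3-3=6
Step 9: prey: 32+9-9=32; pred: 6+3-3=6
Max prey = 32 at step 1

Answer: 32 1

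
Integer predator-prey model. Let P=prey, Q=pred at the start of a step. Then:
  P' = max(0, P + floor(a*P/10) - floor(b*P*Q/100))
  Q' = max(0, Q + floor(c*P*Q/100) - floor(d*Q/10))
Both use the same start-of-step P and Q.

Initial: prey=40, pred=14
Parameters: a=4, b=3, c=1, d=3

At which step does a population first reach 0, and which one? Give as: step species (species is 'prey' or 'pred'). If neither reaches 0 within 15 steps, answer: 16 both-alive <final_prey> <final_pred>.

Step 1: prey: 40+16-16=40; pred: 14+5-4=15
Step 2: prey: 40+16-18=38; pred: 15+6-4=17
Step 3: prey: 38+15-19=34; pred: 17+6-5=18
Step 4: prey: 34+13-18=29; pred: 18+6-5=19
Step 5: prey: 29+11-16=24; pred: 19+5-5=19
Step 6: prey: 24+9-13=20; pred: 19+4-5=18
Step 7: prey: 20+8-10=18; pred: 18+3-5=16
Step 8: prey: 18+7-8=17; pred: 16+2-4=14
Step 9: prey: 17+6-7=16; pred: 14+2-4=12
Step 10: prey: 16+6-5=17; pred: 12+1-3=10
Step 11: prey: 17+6-5=18; pred: 10+1-3=8
Step 12: prey: 18+7-4=21; pred: 8+1-2=7
Step 13: prey: 21+8-4=25; pred: 7+1-2=6
Step 14: prey: 25+10-4=31; pred: 6+1-1=6
Step 15: prey: 31+12-5=38; pred: 6+1-1=6
No extinction within 15 steps

Answer: 16 both-alive 38 6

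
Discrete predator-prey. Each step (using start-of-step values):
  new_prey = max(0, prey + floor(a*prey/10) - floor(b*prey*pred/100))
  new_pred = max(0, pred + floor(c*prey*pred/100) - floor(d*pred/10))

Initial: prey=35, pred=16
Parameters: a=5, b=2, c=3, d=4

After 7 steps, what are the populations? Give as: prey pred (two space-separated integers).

Step 1: prey: 35+17-11=41; pred: 16+16-6=26
Step 2: prey: 41+20-21=40; pred: 26+31-10=47
Step 3: prey: 40+20-37=23; pred: 47+56-18=85
Step 4: prey: 23+11-39=0; pred: 85+58-34=109
Step 5: prey: 0+0-0=0; pred: 109+0-43=66
Step 6: prey: 0+0-0=0; pred: 66+0-26=40
Step 7: prey: 0+0-0=0; pred: 40+0-16=24

Answer: 0 24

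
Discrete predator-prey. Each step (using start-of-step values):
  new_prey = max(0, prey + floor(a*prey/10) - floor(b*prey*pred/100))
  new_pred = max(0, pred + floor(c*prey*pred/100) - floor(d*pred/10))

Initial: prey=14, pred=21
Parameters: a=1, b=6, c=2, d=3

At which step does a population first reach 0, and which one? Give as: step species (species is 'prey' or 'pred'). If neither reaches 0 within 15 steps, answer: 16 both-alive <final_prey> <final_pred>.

Answer: 1 prey

Derivation:
Step 1: prey: 14+1-17=0; pred: 21+5-6=20
First extinction: prey at step 1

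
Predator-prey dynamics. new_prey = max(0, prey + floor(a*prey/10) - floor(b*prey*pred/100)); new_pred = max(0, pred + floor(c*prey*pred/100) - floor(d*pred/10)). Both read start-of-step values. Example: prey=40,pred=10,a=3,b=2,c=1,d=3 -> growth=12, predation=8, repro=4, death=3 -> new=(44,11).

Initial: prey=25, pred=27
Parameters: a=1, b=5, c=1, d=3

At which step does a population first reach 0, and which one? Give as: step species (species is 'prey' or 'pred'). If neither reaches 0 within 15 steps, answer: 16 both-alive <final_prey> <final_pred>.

Answer: 1 prey

Derivation:
Step 1: prey: 25+2-33=0; pred: 27+6-8=25
First extinction: prey at step 1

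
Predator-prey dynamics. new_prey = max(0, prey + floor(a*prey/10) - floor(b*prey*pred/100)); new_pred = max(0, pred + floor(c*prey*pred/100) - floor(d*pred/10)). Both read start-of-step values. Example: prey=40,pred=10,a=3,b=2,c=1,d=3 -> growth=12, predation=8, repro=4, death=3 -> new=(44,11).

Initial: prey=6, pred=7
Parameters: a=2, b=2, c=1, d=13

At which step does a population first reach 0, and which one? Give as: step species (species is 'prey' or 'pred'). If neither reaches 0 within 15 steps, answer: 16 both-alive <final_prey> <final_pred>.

Answer: 1 pred

Derivation:
Step 1: prey: 6+1-0=7; pred: 7+0-9=0
First extinction: pred at step 1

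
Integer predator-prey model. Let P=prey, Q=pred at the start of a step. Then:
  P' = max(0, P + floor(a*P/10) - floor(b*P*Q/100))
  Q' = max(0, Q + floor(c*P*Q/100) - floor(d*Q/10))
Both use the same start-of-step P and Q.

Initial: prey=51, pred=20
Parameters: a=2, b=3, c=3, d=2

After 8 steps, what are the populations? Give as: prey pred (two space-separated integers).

Answer: 0 23

Derivation:
Step 1: prey: 51+10-30=31; pred: 20+30-4=46
Step 2: prey: 31+6-42=0; pred: 46+42-9=79
Step 3: prey: 0+0-0=0; pred: 79+0-15=64
Step 4: prey: 0+0-0=0; pred: 64+0-12=52
Step 5: prey: 0+0-0=0; pred: 52+0-10=42
Step 6: prey: 0+0-0=0; pred: 42+0-8=34
Step 7: prey: 0+0-0=0; pred: 34+0-6=28
Step 8: prey: 0+0-0=0; pred: 28+0-5=23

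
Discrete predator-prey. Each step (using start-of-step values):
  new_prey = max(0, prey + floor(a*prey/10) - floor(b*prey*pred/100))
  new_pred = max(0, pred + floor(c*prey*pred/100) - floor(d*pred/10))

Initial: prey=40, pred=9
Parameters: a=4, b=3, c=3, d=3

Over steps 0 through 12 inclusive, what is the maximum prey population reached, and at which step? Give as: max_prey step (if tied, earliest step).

Answer: 46 1

Derivation:
Step 1: prey: 40+16-10=46; pred: 9+10-2=17
Step 2: prey: 46+18-23=41; pred: 17+23-5=35
Step 3: prey: 41+16-43=14; pred: 35+43-10=68
Step 4: prey: 14+5-28=0; pred: 68+28-20=76
Step 5: prey: 0+0-0=0; pred: 76+0-22=54
Step 6: prey: 0+0-0=0; pred: 54+0-16=38
Step 7: prey: 0+0-0=0; pred: 38+0-11=27
Step 8: prey: 0+0-0=0; pred: 27+0-8=19
Step 9: prey: 0+0-0=0; pred: 19+0-5=14
Step 10: prey: 0+0-0=0; pred: 14+0-4=10
Step 11: prey: 0+0-0=0; pred: 10+0-3=7
Step 12: prey: 0+0-0=0; pred: 7+0-2=5
Max prey = 46 at step 1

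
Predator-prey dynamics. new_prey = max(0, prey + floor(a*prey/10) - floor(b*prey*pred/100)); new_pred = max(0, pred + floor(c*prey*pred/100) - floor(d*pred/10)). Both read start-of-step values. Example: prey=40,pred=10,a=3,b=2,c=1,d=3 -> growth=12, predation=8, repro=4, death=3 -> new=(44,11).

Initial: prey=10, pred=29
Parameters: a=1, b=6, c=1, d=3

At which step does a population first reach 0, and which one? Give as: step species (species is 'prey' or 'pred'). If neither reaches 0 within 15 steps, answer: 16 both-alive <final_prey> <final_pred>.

Answer: 1 prey

Derivation:
Step 1: prey: 10+1-17=0; pred: 29+2-8=23
First extinction: prey at step 1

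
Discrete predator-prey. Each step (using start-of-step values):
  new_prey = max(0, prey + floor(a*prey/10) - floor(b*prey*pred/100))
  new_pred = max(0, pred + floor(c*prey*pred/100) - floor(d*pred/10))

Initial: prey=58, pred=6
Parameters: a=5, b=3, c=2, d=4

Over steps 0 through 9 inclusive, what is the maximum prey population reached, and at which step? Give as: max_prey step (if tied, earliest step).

Answer: 92 2

Derivation:
Step 1: prey: 58+29-10=77; pred: 6+6-2=10
Step 2: prey: 77+38-23=92; pred: 10+15-4=21
Step 3: prey: 92+46-57=81; pred: 21+38-8=51
Step 4: prey: 81+40-123=0; pred: 51+82-20=113
Step 5: prey: 0+0-0=0; pred: 113+0-45=68
Step 6: prey: 0+0-0=0; pred: 68+0-27=41
Step 7: prey: 0+0-0=0; pred: 41+0-16=25
Step 8: prey: 0+0-0=0; pred: 25+0-10=15
Step 9: prey: 0+0-0=0; pred: 15+0-6=9
Max prey = 92 at step 2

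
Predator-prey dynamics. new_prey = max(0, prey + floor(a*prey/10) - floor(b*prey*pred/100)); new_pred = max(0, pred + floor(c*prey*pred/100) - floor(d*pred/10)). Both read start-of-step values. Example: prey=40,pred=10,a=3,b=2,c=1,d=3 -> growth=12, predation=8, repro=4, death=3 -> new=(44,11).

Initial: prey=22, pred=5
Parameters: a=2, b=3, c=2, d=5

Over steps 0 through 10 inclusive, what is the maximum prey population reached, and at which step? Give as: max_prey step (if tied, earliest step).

Step 1: prey: 22+4-3=23; pred: 5+2-2=5
Step 2: prey: 23+4-3=24; pred: 5+2-2=5
Step 3: prey: 24+4-3=25; pred: 5+2-2=5
Step 4: prey: 25+5-3=27; pred: 5+2-2=5
Step 5: prey: 27+5-4=28; pred: 5+2-2=5
Step 6: prey: 28+5-4=29; pred: 5+2-2=5
Step 7: prey: 29+5-4=30; pred: 5+2-2=5
Step 8: prey: 30+6-4=32; pred: 5+3-2=6
Step 9: prey: 32+6-5=33; pred: 6+3-3=6
Step 10: prey: 33+6-5=34; pred: 6+3-3=6
Max prey = 34 at step 10

Answer: 34 10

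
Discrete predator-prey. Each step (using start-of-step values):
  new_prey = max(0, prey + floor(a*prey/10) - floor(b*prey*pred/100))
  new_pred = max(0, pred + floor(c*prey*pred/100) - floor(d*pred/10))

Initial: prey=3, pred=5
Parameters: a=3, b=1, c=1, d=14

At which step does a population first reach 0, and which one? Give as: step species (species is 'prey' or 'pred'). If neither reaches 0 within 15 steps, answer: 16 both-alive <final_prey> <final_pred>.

Step 1: prey: 3+0-0=3; pred: 5+0-7=0
First extinction: pred at step 1

Answer: 1 pred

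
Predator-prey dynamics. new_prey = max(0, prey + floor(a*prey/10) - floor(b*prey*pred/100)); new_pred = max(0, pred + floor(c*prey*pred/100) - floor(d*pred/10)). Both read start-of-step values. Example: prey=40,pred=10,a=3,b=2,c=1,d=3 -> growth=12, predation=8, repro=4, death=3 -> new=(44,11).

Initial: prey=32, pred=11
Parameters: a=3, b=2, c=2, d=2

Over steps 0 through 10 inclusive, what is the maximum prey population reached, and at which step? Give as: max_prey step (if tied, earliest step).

Step 1: prey: 32+9-7=34; pred: 11+7-2=16
Step 2: prey: 34+10-10=34; pred: 16+10-3=23
Step 3: prey: 34+10-15=29; pred: 23+15-4=34
Step 4: prey: 29+8-19=18; pred: 34+19-6=47
Step 5: prey: 18+5-16=7; pred: 47+16-9=54
Step 6: prey: 7+2-7=2; pred: 54+7-10=51
Step 7: prey: 2+0-2=0; pred: 51+2-10=43
Step 8: prey: 0+0-0=0; pred: 43+0-8=35
Step 9: prey: 0+0-0=0; pred: 35+0-7=28
Step 10: prey: 0+0-0=0; pred: 28+0-5=23
Max prey = 34 at step 1

Answer: 34 1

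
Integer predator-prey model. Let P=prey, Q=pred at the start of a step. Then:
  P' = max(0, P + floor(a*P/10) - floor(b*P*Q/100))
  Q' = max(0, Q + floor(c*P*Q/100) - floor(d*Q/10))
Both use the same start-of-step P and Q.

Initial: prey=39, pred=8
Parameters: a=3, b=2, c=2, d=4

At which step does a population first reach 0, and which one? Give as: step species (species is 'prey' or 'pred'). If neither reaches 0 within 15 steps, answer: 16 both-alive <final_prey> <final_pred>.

Step 1: prey: 39+11-6=44; pred: 8+6-3=11
Step 2: prey: 44+13-9=48; pred: 11+9-4=16
Step 3: prey: 48+14-15=47; pred: 16+15-6=25
Step 4: prey: 47+14-23=38; pred: 25+23-10=38
Step 5: prey: 38+11-28=21; pred: 38+28-15=51
Step 6: prey: 21+6-21=6; pred: 51+21-20=52
Step 7: prey: 6+1-6=1; pred: 52+6-20=38
Step 8: prey: 1+0-0=1; pred: 38+0-15=23
Step 9: prey: 1+0-0=1; pred: 23+0-9=14
Step 10: prey: 1+0-0=1; pred: 14+0-5=9
Step 11: prey: 1+0-0=1; pred: 9+0-3=6
Step 12: prey: 1+0-0=1; pred: 6+0-2=4
Step 13: prey: 1+0-0=1; pred: 4+0-1=3
Step 14: prey: 1+0-0=1; pred: 3+0-1=2
Step 15: prey: 1+0-0=1; pred: 2+0-0=2
No extinction within 15 steps

Answer: 16 both-alive 1 2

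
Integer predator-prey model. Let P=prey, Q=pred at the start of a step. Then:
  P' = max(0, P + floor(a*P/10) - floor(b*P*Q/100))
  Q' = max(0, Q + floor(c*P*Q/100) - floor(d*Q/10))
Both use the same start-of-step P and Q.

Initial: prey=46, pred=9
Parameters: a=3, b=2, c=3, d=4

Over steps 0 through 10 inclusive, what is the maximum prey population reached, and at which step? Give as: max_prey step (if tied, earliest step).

Answer: 51 1

Derivation:
Step 1: prey: 46+13-8=51; pred: 9+12-3=18
Step 2: prey: 51+15-18=48; pred: 18+27-7=38
Step 3: prey: 48+14-36=26; pred: 38+54-15=77
Step 4: prey: 26+7-40=0; pred: 77+60-30=107
Step 5: prey: 0+0-0=0; pred: 107+0-42=65
Step 6: prey: 0+0-0=0; pred: 65+0-26=39
Step 7: prey: 0+0-0=0; pred: 39+0-15=24
Step 8: prey: 0+0-0=0; pred: 24+0-9=15
Step 9: prey: 0+0-0=0; pred: 15+0-6=9
Step 10: prey: 0+0-0=0; pred: 9+0-3=6
Max prey = 51 at step 1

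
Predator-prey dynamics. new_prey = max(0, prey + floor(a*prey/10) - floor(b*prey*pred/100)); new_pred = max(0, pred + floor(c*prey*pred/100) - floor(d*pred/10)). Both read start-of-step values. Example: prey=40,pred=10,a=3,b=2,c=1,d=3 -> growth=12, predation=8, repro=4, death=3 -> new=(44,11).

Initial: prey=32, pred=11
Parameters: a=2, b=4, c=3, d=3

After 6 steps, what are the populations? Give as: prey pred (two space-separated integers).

Answer: 0 10

Derivation:
Step 1: prey: 32+6-14=24; pred: 11+10-3=18
Step 2: prey: 24+4-17=11; pred: 18+12-5=25
Step 3: prey: 11+2-11=2; pred: 25+8-7=26
Step 4: prey: 2+0-2=0; pred: 26+1-7=20
Step 5: prey: 0+0-0=0; pred: 20+0-6=14
Step 6: prey: 0+0-0=0; pred: 14+0-4=10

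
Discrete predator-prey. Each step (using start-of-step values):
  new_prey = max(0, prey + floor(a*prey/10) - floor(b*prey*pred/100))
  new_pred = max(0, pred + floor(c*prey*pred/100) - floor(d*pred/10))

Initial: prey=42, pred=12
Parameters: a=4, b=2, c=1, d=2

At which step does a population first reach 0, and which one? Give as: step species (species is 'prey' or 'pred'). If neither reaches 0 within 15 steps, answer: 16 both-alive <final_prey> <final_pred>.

Step 1: prey: 42+16-10=48; pred: 12+5-2=15
Step 2: prey: 48+19-14=53; pred: 15+7-3=19
Step 3: prey: 53+21-20=54; pred: 19+10-3=26
Step 4: prey: 54+21-28=47; pred: 26+14-5=35
Step 5: prey: 47+18-32=33; pred: 35+16-7=44
Step 6: prey: 33+13-29=17; pred: 44+14-8=50
Step 7: prey: 17+6-17=6; pred: 50+8-10=48
Step 8: prey: 6+2-5=3; pred: 48+2-9=41
Step 9: prey: 3+1-2=2; pred: 41+1-8=34
Step 10: prey: 2+0-1=1; pred: 34+0-6=28
Step 11: prey: 1+0-0=1; pred: 28+0-5=23
Step 12: prey: 1+0-0=1; pred: 23+0-4=19
Step 13: prey: 1+0-0=1; pred: 19+0-3=16
Step 14: prey: 1+0-0=1; pred: 16+0-3=13
Step 15: prey: 1+0-0=1; pred: 13+0-2=11
No extinction within 15 steps

Answer: 16 both-alive 1 11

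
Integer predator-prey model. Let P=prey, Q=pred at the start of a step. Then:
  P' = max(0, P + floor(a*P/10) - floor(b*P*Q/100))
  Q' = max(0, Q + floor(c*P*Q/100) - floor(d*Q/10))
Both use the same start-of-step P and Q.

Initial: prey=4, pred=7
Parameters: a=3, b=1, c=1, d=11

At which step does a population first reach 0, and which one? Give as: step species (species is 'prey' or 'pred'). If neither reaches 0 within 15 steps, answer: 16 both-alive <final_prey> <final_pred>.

Step 1: prey: 4+1-0=5; pred: 7+0-7=0
First extinction: pred at step 1

Answer: 1 pred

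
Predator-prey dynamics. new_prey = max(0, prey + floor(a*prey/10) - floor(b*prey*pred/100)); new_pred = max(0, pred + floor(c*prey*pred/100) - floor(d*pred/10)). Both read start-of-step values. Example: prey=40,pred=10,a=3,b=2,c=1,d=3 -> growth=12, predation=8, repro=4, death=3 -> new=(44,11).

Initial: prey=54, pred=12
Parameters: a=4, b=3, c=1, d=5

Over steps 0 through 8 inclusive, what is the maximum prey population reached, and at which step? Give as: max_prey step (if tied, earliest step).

Step 1: prey: 54+21-19=56; pred: 12+6-6=12
Step 2: prey: 56+22-20=58; pred: 12+6-6=12
Step 3: prey: 58+23-20=61; pred: 12+6-6=12
Step 4: prey: 61+24-21=64; pred: 12+7-6=13
Step 5: prey: 64+25-24=65; pred: 13+8-6=15
Step 6: prey: 65+26-29=62; pred: 15+9-7=17
Step 7: prey: 62+24-31=55; pred: 17+10-8=19
Step 8: prey: 55+22-31=46; pred: 19+10-9=20
Max prey = 65 at step 5

Answer: 65 5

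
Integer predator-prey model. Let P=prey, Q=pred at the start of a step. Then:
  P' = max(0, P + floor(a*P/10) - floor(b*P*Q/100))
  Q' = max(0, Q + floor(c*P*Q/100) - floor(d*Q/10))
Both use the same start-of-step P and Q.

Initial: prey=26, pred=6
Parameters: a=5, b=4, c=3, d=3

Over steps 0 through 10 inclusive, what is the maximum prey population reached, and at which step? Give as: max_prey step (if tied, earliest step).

Step 1: prey: 26+13-6=33; pred: 6+4-1=9
Step 2: prey: 33+16-11=38; pred: 9+8-2=15
Step 3: prey: 38+19-22=35; pred: 15+17-4=28
Step 4: prey: 35+17-39=13; pred: 28+29-8=49
Step 5: prey: 13+6-25=0; pred: 49+19-14=54
Step 6: prey: 0+0-0=0; pred: 54+0-16=38
Step 7: prey: 0+0-0=0; pred: 38+0-11=27
Step 8: prey: 0+0-0=0; pred: 27+0-8=19
Step 9: prey: 0+0-0=0; pred: 19+0-5=14
Step 10: prey: 0+0-0=0; pred: 14+0-4=10
Max prey = 38 at step 2

Answer: 38 2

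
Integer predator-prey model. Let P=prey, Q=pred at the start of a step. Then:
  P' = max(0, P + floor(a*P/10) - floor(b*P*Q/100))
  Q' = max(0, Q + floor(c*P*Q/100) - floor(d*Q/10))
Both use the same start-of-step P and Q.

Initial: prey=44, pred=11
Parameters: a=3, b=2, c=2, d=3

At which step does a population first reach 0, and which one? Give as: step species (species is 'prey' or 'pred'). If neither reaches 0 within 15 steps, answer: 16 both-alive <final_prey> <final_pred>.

Step 1: prey: 44+13-9=48; pred: 11+9-3=17
Step 2: prey: 48+14-16=46; pred: 17+16-5=28
Step 3: prey: 46+13-25=34; pred: 28+25-8=45
Step 4: prey: 34+10-30=14; pred: 45+30-13=62
Step 5: prey: 14+4-17=1; pred: 62+17-18=61
Step 6: prey: 1+0-1=0; pred: 61+1-18=44
First extinction: prey at step 6

Answer: 6 prey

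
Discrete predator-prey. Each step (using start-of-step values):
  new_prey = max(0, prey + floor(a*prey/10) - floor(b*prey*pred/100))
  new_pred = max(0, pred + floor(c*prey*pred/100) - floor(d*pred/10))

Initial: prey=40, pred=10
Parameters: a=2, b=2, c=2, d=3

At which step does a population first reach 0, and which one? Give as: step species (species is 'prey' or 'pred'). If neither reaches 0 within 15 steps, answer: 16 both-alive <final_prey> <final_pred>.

Step 1: prey: 40+8-8=40; pred: 10+8-3=15
Step 2: prey: 40+8-12=36; pred: 15+12-4=23
Step 3: prey: 36+7-16=27; pred: 23+16-6=33
Step 4: prey: 27+5-17=15; pred: 33+17-9=41
Step 5: prey: 15+3-12=6; pred: 41+12-12=41
Step 6: prey: 6+1-4=3; pred: 41+4-12=33
Step 7: prey: 3+0-1=2; pred: 33+1-9=25
Step 8: prey: 2+0-1=1; pred: 25+1-7=19
Step 9: prey: 1+0-0=1; pred: 19+0-5=14
Step 10: prey: 1+0-0=1; pred: 14+0-4=10
Step 11: prey: 1+0-0=1; pred: 10+0-3=7
Step 12: prey: 1+0-0=1; pred: 7+0-2=5
Step 13: prey: 1+0-0=1; pred: 5+0-1=4
Step 14: prey: 1+0-0=1; pred: 4+0-1=3
Step 15: prey: 1+0-0=1; pred: 3+0-0=3
No extinction within 15 steps

Answer: 16 both-alive 1 3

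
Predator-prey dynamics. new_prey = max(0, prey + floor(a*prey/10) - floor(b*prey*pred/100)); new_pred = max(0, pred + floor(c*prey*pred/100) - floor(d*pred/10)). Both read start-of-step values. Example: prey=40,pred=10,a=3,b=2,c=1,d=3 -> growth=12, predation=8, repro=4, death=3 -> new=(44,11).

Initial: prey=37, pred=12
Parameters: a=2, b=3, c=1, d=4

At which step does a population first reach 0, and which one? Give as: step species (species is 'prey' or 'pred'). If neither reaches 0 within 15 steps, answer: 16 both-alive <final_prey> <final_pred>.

Step 1: prey: 37+7-13=31; pred: 12+4-4=12
Step 2: prey: 31+6-11=26; pred: 12+3-4=11
Step 3: prey: 26+5-8=23; pred: 11+2-4=9
Step 4: prey: 23+4-6=21; pred: 9+2-3=8
Step 5: prey: 21+4-5=20; pred: 8+1-3=6
Step 6: prey: 20+4-3=21; pred: 6+1-2=5
Step 7: prey: 21+4-3=22; pred: 5+1-2=4
Step 8: prey: 22+4-2=24; pred: 4+0-1=3
Step 9: prey: 24+4-2=26; pred: 3+0-1=2
Step 10: prey: 26+5-1=30; pred: 2+0-0=2
Step 11: prey: 30+6-1=35; pred: 2+0-0=2
Step 12: prey: 35+7-2=40; pred: 2+0-0=2
Step 13: prey: 40+8-2=46; pred: 2+0-0=2
Step 14: prey: 46+9-2=53; pred: 2+0-0=2
Step 15: prey: 53+10-3=60; pred: 2+1-0=3
No extinction within 15 steps

Answer: 16 both-alive 60 3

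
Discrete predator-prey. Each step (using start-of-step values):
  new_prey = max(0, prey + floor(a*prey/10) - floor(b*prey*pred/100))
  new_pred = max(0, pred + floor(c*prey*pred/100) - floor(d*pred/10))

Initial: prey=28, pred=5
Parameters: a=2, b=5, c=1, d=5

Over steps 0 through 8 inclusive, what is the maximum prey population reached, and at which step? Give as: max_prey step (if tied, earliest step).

Step 1: prey: 28+5-7=26; pred: 5+1-2=4
Step 2: prey: 26+5-5=26; pred: 4+1-2=3
Step 3: prey: 26+5-3=28; pred: 3+0-1=2
Step 4: prey: 28+5-2=31; pred: 2+0-1=1
Step 5: prey: 31+6-1=36; pred: 1+0-0=1
Step 6: prey: 36+7-1=42; pred: 1+0-0=1
Step 7: prey: 42+8-2=48; pred: 1+0-0=1
Step 8: prey: 48+9-2=55; pred: 1+0-0=1
Max prey = 55 at step 8

Answer: 55 8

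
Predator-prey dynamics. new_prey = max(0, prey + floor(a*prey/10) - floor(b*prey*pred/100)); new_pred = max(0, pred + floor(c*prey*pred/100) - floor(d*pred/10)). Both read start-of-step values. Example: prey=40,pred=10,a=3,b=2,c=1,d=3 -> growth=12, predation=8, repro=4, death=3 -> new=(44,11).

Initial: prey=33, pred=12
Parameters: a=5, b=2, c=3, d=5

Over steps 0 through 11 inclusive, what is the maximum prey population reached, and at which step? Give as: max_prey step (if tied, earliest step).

Step 1: prey: 33+16-7=42; pred: 12+11-6=17
Step 2: prey: 42+21-14=49; pred: 17+21-8=30
Step 3: prey: 49+24-29=44; pred: 30+44-15=59
Step 4: prey: 44+22-51=15; pred: 59+77-29=107
Step 5: prey: 15+7-32=0; pred: 107+48-53=102
Step 6: prey: 0+0-0=0; pred: 102+0-51=51
Step 7: prey: 0+0-0=0; pred: 51+0-25=26
Step 8: prey: 0+0-0=0; pred: 26+0-13=13
Step 9: prey: 0+0-0=0; pred: 13+0-6=7
Step 10: prey: 0+0-0=0; pred: 7+0-3=4
Step 11: prey: 0+0-0=0; pred: 4+0-2=2
Max prey = 49 at step 2

Answer: 49 2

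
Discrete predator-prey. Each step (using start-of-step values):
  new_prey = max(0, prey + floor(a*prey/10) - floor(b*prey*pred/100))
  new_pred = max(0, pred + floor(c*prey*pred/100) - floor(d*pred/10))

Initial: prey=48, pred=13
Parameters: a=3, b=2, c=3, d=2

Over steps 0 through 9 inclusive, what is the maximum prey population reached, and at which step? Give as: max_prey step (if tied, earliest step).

Step 1: prey: 48+14-12=50; pred: 13+18-2=29
Step 2: prey: 50+15-29=36; pred: 29+43-5=67
Step 3: prey: 36+10-48=0; pred: 67+72-13=126
Step 4: prey: 0+0-0=0; pred: 126+0-25=101
Step 5: prey: 0+0-0=0; pred: 101+0-20=81
Step 6: prey: 0+0-0=0; pred: 81+0-16=65
Step 7: prey: 0+0-0=0; pred: 65+0-13=52
Step 8: prey: 0+0-0=0; pred: 52+0-10=42
Step 9: prey: 0+0-0=0; pred: 42+0-8=34
Max prey = 50 at step 1

Answer: 50 1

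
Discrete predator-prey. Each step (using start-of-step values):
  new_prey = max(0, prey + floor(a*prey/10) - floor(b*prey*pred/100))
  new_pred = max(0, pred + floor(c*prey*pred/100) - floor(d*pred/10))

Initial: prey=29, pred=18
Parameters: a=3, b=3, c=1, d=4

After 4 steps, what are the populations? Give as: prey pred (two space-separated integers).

Answer: 16 7

Derivation:
Step 1: prey: 29+8-15=22; pred: 18+5-7=16
Step 2: prey: 22+6-10=18; pred: 16+3-6=13
Step 3: prey: 18+5-7=16; pred: 13+2-5=10
Step 4: prey: 16+4-4=16; pred: 10+1-4=7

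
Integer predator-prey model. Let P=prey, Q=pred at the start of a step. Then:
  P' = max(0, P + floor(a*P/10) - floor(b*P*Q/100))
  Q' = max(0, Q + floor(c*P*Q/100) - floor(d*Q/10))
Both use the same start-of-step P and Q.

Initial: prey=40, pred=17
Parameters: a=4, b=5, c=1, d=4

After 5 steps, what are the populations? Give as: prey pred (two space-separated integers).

Step 1: prey: 40+16-34=22; pred: 17+6-6=17
Step 2: prey: 22+8-18=12; pred: 17+3-6=14
Step 3: prey: 12+4-8=8; pred: 14+1-5=10
Step 4: prey: 8+3-4=7; pred: 10+0-4=6
Step 5: prey: 7+2-2=7; pred: 6+0-2=4

Answer: 7 4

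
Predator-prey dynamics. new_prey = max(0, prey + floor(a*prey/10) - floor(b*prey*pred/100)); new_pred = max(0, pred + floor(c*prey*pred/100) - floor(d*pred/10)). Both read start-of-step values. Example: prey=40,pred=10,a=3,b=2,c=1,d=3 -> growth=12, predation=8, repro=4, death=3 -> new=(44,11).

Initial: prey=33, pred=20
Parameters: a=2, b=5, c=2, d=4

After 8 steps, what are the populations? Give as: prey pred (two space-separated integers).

Answer: 0 2

Derivation:
Step 1: prey: 33+6-33=6; pred: 20+13-8=25
Step 2: prey: 6+1-7=0; pred: 25+3-10=18
Step 3: prey: 0+0-0=0; pred: 18+0-7=11
Step 4: prey: 0+0-0=0; pred: 11+0-4=7
Step 5: prey: 0+0-0=0; pred: 7+0-2=5
Step 6: prey: 0+0-0=0; pred: 5+0-2=3
Step 7: prey: 0+0-0=0; pred: 3+0-1=2
Step 8: prey: 0+0-0=0; pred: 2+0-0=2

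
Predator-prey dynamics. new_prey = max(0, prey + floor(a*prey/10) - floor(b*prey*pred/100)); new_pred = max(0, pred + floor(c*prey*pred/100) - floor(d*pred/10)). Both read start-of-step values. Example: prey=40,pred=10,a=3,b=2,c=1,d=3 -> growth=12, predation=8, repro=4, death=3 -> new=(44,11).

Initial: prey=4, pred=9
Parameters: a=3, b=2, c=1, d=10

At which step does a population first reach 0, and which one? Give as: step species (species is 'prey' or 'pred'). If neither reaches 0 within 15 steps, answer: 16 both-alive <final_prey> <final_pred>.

Step 1: prey: 4+1-0=5; pred: 9+0-9=0
First extinction: pred at step 1

Answer: 1 pred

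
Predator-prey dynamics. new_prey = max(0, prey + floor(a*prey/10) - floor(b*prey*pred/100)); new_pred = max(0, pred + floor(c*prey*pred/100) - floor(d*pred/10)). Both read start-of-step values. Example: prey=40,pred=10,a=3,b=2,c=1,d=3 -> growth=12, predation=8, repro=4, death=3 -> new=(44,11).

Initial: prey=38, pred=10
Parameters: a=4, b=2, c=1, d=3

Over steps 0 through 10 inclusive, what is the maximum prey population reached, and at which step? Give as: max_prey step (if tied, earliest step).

Answer: 75 5

Derivation:
Step 1: prey: 38+15-7=46; pred: 10+3-3=10
Step 2: prey: 46+18-9=55; pred: 10+4-3=11
Step 3: prey: 55+22-12=65; pred: 11+6-3=14
Step 4: prey: 65+26-18=73; pred: 14+9-4=19
Step 5: prey: 73+29-27=75; pred: 19+13-5=27
Step 6: prey: 75+30-40=65; pred: 27+20-8=39
Step 7: prey: 65+26-50=41; pred: 39+25-11=53
Step 8: prey: 41+16-43=14; pred: 53+21-15=59
Step 9: prey: 14+5-16=3; pred: 59+8-17=50
Step 10: prey: 3+1-3=1; pred: 50+1-15=36
Max prey = 75 at step 5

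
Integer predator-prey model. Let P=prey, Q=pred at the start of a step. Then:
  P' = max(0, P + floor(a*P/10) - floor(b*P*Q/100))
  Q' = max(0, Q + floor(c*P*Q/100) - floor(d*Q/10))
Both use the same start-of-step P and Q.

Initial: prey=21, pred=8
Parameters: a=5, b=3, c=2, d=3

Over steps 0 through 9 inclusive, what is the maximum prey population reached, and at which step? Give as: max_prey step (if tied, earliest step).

Step 1: prey: 21+10-5=26; pred: 8+3-2=9
Step 2: prey: 26+13-7=32; pred: 9+4-2=11
Step 3: prey: 32+16-10=38; pred: 11+7-3=15
Step 4: prey: 38+19-17=40; pred: 15+11-4=22
Step 5: prey: 40+20-26=34; pred: 22+17-6=33
Step 6: prey: 34+17-33=18; pred: 33+22-9=46
Step 7: prey: 18+9-24=3; pred: 46+16-13=49
Step 8: prey: 3+1-4=0; pred: 49+2-14=37
Step 9: prey: 0+0-0=0; pred: 37+0-11=26
Max prey = 40 at step 4

Answer: 40 4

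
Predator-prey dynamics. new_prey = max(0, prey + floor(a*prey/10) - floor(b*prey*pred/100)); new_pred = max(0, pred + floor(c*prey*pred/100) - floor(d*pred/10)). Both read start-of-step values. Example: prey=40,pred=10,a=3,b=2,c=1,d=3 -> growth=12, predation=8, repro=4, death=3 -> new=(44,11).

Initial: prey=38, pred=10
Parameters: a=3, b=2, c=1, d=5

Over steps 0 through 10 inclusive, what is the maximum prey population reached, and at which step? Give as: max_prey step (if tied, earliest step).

Answer: 96 8

Derivation:
Step 1: prey: 38+11-7=42; pred: 10+3-5=8
Step 2: prey: 42+12-6=48; pred: 8+3-4=7
Step 3: prey: 48+14-6=56; pred: 7+3-3=7
Step 4: prey: 56+16-7=65; pred: 7+3-3=7
Step 5: prey: 65+19-9=75; pred: 7+4-3=8
Step 6: prey: 75+22-12=85; pred: 8+6-4=10
Step 7: prey: 85+25-17=93; pred: 10+8-5=13
Step 8: prey: 93+27-24=96; pred: 13+12-6=19
Step 9: prey: 96+28-36=88; pred: 19+18-9=28
Step 10: prey: 88+26-49=65; pred: 28+24-14=38
Max prey = 96 at step 8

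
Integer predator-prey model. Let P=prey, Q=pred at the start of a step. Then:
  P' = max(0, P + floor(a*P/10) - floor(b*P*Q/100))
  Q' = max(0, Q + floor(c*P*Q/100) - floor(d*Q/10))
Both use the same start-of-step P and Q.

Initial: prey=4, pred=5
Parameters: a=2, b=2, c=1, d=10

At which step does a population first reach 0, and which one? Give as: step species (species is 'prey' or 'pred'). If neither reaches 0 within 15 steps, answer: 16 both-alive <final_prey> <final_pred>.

Answer: 1 pred

Derivation:
Step 1: prey: 4+0-0=4; pred: 5+0-5=0
First extinction: pred at step 1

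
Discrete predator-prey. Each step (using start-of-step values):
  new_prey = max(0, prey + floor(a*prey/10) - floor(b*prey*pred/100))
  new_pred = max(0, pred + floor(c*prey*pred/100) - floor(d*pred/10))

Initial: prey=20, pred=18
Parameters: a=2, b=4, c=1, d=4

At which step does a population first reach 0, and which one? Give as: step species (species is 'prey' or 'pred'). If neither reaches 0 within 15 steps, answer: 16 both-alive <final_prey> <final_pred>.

Step 1: prey: 20+4-14=10; pred: 18+3-7=14
Step 2: prey: 10+2-5=7; pred: 14+1-5=10
Step 3: prey: 7+1-2=6; pred: 10+0-4=6
Step 4: prey: 6+1-1=6; pred: 6+0-2=4
Step 5: prey: 6+1-0=7; pred: 4+0-1=3
Step 6: prey: 7+1-0=8; pred: 3+0-1=2
Step 7: prey: 8+1-0=9; pred: 2+0-0=2
Step 8: prey: 9+1-0=10; pred: 2+0-0=2
Step 9: prey: 10+2-0=12; pred: 2+0-0=2
Step 10: prey: 12+2-0=14; pred: 2+0-0=2
Step 11: prey: 14+2-1=15; pred: 2+0-0=2
Step 12: prey: 15+3-1=17; pred: 2+0-0=2
Step 13: prey: 17+3-1=19; pred: 2+0-0=2
Step 14: prey: 19+3-1=21; pred: 2+0-0=2
Step 15: prey: 21+4-1=24; pred: 2+0-0=2
No extinction within 15 steps

Answer: 16 both-alive 24 2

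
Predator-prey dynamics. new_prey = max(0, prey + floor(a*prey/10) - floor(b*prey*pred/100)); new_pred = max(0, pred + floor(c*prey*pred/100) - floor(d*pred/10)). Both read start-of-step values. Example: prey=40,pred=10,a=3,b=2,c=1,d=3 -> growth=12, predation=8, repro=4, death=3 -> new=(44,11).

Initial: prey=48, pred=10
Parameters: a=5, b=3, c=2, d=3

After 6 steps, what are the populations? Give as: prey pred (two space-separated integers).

Answer: 0 40

Derivation:
Step 1: prey: 48+24-14=58; pred: 10+9-3=16
Step 2: prey: 58+29-27=60; pred: 16+18-4=30
Step 3: prey: 60+30-54=36; pred: 30+36-9=57
Step 4: prey: 36+18-61=0; pred: 57+41-17=81
Step 5: prey: 0+0-0=0; pred: 81+0-24=57
Step 6: prey: 0+0-0=0; pred: 57+0-17=40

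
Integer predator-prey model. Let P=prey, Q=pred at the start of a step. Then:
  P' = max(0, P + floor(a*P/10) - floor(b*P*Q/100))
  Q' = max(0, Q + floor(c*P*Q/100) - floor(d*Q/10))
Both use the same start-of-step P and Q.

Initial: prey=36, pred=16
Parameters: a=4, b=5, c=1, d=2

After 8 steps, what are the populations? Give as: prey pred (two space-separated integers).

Step 1: prey: 36+14-28=22; pred: 16+5-3=18
Step 2: prey: 22+8-19=11; pred: 18+3-3=18
Step 3: prey: 11+4-9=6; pred: 18+1-3=16
Step 4: prey: 6+2-4=4; pred: 16+0-3=13
Step 5: prey: 4+1-2=3; pred: 13+0-2=11
Step 6: prey: 3+1-1=3; pred: 11+0-2=9
Step 7: prey: 3+1-1=3; pred: 9+0-1=8
Step 8: prey: 3+1-1=3; pred: 8+0-1=7

Answer: 3 7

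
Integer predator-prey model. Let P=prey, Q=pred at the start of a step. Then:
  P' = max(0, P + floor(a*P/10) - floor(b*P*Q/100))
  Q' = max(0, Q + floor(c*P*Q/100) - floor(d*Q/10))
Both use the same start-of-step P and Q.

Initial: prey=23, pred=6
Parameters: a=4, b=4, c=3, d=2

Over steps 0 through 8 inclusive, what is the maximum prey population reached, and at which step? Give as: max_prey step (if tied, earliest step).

Step 1: prey: 23+9-5=27; pred: 6+4-1=9
Step 2: prey: 27+10-9=28; pred: 9+7-1=15
Step 3: prey: 28+11-16=23; pred: 15+12-3=24
Step 4: prey: 23+9-22=10; pred: 24+16-4=36
Step 5: prey: 10+4-14=0; pred: 36+10-7=39
Step 6: prey: 0+0-0=0; pred: 39+0-7=32
Step 7: prey: 0+0-0=0; pred: 32+0-6=26
Step 8: prey: 0+0-0=0; pred: 26+0-5=21
Max prey = 28 at step 2

Answer: 28 2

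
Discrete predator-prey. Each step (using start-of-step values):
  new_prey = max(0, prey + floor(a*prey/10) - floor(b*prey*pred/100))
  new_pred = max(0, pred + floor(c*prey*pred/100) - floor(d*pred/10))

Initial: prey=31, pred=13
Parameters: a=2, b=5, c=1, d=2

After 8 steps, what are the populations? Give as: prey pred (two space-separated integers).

Answer: 1 6

Derivation:
Step 1: prey: 31+6-20=17; pred: 13+4-2=15
Step 2: prey: 17+3-12=8; pred: 15+2-3=14
Step 3: prey: 8+1-5=4; pred: 14+1-2=13
Step 4: prey: 4+0-2=2; pred: 13+0-2=11
Step 5: prey: 2+0-1=1; pred: 11+0-2=9
Step 6: prey: 1+0-0=1; pred: 9+0-1=8
Step 7: prey: 1+0-0=1; pred: 8+0-1=7
Step 8: prey: 1+0-0=1; pred: 7+0-1=6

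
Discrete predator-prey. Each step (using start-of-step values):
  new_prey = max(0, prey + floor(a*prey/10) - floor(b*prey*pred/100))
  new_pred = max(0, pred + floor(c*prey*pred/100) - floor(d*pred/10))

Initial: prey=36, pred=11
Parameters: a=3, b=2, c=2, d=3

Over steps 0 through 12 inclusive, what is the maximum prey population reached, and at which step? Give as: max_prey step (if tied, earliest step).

Answer: 39 1

Derivation:
Step 1: prey: 36+10-7=39; pred: 11+7-3=15
Step 2: prey: 39+11-11=39; pred: 15+11-4=22
Step 3: prey: 39+11-17=33; pred: 22+17-6=33
Step 4: prey: 33+9-21=21; pred: 33+21-9=45
Step 5: prey: 21+6-18=9; pred: 45+18-13=50
Step 6: prey: 9+2-9=2; pred: 50+9-15=44
Step 7: prey: 2+0-1=1; pred: 44+1-13=32
Step 8: prey: 1+0-0=1; pred: 32+0-9=23
Step 9: prey: 1+0-0=1; pred: 23+0-6=17
Step 10: prey: 1+0-0=1; pred: 17+0-5=12
Step 11: prey: 1+0-0=1; pred: 12+0-3=9
Step 12: prey: 1+0-0=1; pred: 9+0-2=7
Max prey = 39 at step 1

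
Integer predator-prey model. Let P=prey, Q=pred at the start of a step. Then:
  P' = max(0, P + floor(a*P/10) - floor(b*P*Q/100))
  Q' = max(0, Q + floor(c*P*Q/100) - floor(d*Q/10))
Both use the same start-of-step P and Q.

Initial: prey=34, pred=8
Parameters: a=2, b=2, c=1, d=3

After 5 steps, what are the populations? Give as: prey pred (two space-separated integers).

Step 1: prey: 34+6-5=35; pred: 8+2-2=8
Step 2: prey: 35+7-5=37; pred: 8+2-2=8
Step 3: prey: 37+7-5=39; pred: 8+2-2=8
Step 4: prey: 39+7-6=40; pred: 8+3-2=9
Step 5: prey: 40+8-7=41; pred: 9+3-2=10

Answer: 41 10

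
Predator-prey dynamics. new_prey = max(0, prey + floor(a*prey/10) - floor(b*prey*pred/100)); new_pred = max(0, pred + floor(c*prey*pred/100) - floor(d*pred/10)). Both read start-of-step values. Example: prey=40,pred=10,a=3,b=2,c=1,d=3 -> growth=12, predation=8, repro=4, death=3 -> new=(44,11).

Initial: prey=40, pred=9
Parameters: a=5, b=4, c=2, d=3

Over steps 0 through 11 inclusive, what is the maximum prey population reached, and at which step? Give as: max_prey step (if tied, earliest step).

Answer: 46 1

Derivation:
Step 1: prey: 40+20-14=46; pred: 9+7-2=14
Step 2: prey: 46+23-25=44; pred: 14+12-4=22
Step 3: prey: 44+22-38=28; pred: 22+19-6=35
Step 4: prey: 28+14-39=3; pred: 35+19-10=44
Step 5: prey: 3+1-5=0; pred: 44+2-13=33
Step 6: prey: 0+0-0=0; pred: 33+0-9=24
Step 7: prey: 0+0-0=0; pred: 24+0-7=17
Step 8: prey: 0+0-0=0; pred: 17+0-5=12
Step 9: prey: 0+0-0=0; pred: 12+0-3=9
Step 10: prey: 0+0-0=0; pred: 9+0-2=7
Step 11: prey: 0+0-0=0; pred: 7+0-2=5
Max prey = 46 at step 1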